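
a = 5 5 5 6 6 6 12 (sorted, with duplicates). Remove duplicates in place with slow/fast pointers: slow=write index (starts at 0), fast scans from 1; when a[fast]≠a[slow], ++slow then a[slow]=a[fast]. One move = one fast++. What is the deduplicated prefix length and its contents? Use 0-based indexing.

length 3; prefix = [5, 6, 12]

(s=0,f=1) a[fast]=5=a[slow] dup → fast++
(s=0,f=2) a[fast]=5=a[slow] dup → fast++
(s=0,f=3) a[fast]=6≠a[slow]=5 write a[1]=6 → slow++,fast++
(s=1,f=4) a[fast]=6=a[slow] dup → fast++
(s=1,f=5) a[fast]=6=a[slow] dup → fast++
(s=1,f=6) a[fast]=12≠a[slow]=6 write a[2]=12 → slow++,fast++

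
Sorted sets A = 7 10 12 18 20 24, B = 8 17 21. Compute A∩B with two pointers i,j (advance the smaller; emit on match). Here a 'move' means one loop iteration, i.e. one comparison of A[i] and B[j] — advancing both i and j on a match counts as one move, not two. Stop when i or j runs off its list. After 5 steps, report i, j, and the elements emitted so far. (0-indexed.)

i=3, j=2, emitted=[]

[i=0,j=0] 7<8 → i++
[i=1,j=0] 10>8 → j++
[i=1,j=1] 10<17 → i++
[i=2,j=1] 12<17 → i++
[i=3,j=1] 18>17 → j++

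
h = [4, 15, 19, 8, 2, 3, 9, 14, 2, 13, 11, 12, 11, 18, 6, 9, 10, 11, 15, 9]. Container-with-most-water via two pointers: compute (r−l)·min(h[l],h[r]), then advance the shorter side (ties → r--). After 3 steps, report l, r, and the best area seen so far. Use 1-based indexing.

[1,20] min(4,9)*19=76 best=76 * → l++
[2,20] min(15,9)*18=162 best=162 * → r--
[2,19] min(15,15)*17=255 best=255 * → r--

l=2, r=18, best area=255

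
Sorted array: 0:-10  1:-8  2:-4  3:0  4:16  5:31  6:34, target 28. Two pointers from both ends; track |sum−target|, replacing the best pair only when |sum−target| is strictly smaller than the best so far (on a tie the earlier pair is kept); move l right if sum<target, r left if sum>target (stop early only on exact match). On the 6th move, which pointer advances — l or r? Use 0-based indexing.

[0,6] -10+34=24 d=4 * → l++
[1,6] -8+34=26 d=2 * → l++
[2,6] -4+34=30 d=2 → r--
[2,5] -4+31=27 d=1 * → l++
[3,5] 0+31=31 d=3 → r--
[3,4] 0+16=16 d=12 → l++

l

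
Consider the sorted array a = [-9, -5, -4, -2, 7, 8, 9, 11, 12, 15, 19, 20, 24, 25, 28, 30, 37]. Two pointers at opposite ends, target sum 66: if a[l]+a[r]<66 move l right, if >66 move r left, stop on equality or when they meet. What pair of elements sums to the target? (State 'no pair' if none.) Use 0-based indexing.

no pair

[0,16] -9+37=28 <66 → l++
[1,16] -5+37=32 <66 → l++
[2,16] -4+37=33 <66 → l++
[3,16] -2+37=35 <66 → l++
[4,16] 7+37=44 <66 → l++
[5,16] 8+37=45 <66 → l++
[6,16] 9+37=46 <66 → l++
[7,16] 11+37=48 <66 → l++
[8,16] 12+37=49 <66 → l++
[9,16] 15+37=52 <66 → l++
[10,16] 19+37=56 <66 → l++
[11,16] 20+37=57 <66 → l++
[12,16] 24+37=61 <66 → l++
[13,16] 25+37=62 <66 → l++
[14,16] 28+37=65 <66 → l++
[15,16] 30+37=67 >66 → r--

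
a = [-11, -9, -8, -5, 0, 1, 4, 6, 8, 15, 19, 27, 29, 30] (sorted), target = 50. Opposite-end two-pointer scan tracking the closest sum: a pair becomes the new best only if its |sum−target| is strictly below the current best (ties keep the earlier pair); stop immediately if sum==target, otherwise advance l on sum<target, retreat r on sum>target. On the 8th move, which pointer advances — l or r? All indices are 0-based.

l

[0,13] -11+30=19 d=31 * → l++
[1,13] -9+30=21 d=29 * → l++
[2,13] -8+30=22 d=28 * → l++
[3,13] -5+30=25 d=25 * → l++
[4,13] 0+30=30 d=20 * → l++
[5,13] 1+30=31 d=19 * → l++
[6,13] 4+30=34 d=16 * → l++
[7,13] 6+30=36 d=14 * → l++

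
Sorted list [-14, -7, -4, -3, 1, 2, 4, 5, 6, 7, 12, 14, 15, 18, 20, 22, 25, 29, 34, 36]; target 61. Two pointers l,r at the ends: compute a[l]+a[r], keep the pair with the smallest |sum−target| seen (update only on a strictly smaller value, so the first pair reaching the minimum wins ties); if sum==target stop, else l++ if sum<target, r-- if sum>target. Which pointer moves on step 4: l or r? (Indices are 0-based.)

l=0 r=19: -14+36=22 d=39 *, l++
l=1 r=19: -7+36=29 d=32 *, l++
l=2 r=19: -4+36=32 d=29 *, l++
l=3 r=19: -3+36=33 d=28 *, l++

l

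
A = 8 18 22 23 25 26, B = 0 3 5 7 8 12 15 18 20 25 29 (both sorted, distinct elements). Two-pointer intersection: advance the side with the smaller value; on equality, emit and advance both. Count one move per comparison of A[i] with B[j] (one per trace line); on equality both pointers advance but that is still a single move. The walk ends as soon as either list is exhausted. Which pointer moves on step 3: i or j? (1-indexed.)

i=1 j=1: 8>0, j++
i=1 j=2: 8>3, j++
i=1 j=3: 8>5, j++

j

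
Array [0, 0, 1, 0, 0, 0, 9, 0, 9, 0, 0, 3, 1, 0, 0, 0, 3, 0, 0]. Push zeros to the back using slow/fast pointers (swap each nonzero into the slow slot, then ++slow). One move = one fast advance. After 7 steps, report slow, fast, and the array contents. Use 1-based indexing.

slow=3, fast=8, a=[1, 9, 0, 0, 0, 0, 0, 0, 9, 0, 0, 3, 1, 0, 0, 0, 3, 0, 0]

slow=1 fast=1: a[fast]=0, fast++
slow=1 fast=2: a[fast]=0, fast++
slow=1 fast=3: a[fast]=1≠0 swap→a[1]=1, slow++,fast++
slow=2 fast=4: a[fast]=0, fast++
slow=2 fast=5: a[fast]=0, fast++
slow=2 fast=6: a[fast]=0, fast++
slow=2 fast=7: a[fast]=9≠0 swap→a[2]=9, slow++,fast++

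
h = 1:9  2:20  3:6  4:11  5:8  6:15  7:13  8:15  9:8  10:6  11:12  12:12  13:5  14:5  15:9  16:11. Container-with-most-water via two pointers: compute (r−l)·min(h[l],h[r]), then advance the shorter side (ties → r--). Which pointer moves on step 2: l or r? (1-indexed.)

l=1 r=16: min(9,11)*15=135 best=135 *, l++
l=2 r=16: min(20,11)*14=154 best=154 *, r--

r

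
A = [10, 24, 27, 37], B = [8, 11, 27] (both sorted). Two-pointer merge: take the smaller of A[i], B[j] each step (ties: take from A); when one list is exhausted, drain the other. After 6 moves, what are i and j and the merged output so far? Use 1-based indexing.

i=4, j=4, merged so far=[8, 10, 11, 24, 27, 27]

[i=1,j=1] A[i]=10>B[j]=8 take 8 → j++
[i=1,j=2] A[i]=10<=B[j]=11 take 10 → i++
[i=2,j=2] A[i]=24>B[j]=11 take 11 → j++
[i=2,j=3] A[i]=24<=B[j]=27 take 24 → i++
[i=3,j=3] A[i]=27<=B[j]=27 take 27 → i++
[i=4,j=3] A[i]=37>B[j]=27 take 27 → j++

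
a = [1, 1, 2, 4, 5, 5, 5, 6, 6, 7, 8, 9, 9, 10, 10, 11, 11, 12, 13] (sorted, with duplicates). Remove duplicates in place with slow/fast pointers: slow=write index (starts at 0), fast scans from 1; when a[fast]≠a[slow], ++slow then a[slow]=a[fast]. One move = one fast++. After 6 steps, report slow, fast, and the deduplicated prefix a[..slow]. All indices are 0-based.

slow=0 fast=1: a[fast]=1=a[slow] dup, fast++
slow=0 fast=2: a[fast]=2≠a[slow]=1 write a[1]=2, slow++,fast++
slow=1 fast=3: a[fast]=4≠a[slow]=2 write a[2]=4, slow++,fast++
slow=2 fast=4: a[fast]=5≠a[slow]=4 write a[3]=5, slow++,fast++
slow=3 fast=5: a[fast]=5=a[slow] dup, fast++
slow=3 fast=6: a[fast]=5=a[slow] dup, fast++

slow=3, fast=7, prefix=[1, 2, 4, 5]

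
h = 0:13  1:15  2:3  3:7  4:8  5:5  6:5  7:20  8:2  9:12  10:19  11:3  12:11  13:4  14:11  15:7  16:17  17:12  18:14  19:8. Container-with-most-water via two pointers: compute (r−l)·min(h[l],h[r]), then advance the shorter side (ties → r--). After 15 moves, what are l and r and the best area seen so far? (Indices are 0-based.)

l=7, r=11, best area=238

l=0 r=19: min(13,8)*19=152 best=152 *, r--
l=0 r=18: min(13,14)*18=234 best=234 *, l++
l=1 r=18: min(15,14)*17=238 best=238 *, r--
l=1 r=17: min(15,12)*16=192 best=238, r--
l=1 r=16: min(15,17)*15=225 best=238, l++
l=2 r=16: min(3,17)*14=42 best=238, l++
l=3 r=16: min(7,17)*13=91 best=238, l++
l=4 r=16: min(8,17)*12=96 best=238, l++
l=5 r=16: min(5,17)*11=55 best=238, l++
l=6 r=16: min(5,17)*10=50 best=238, l++
l=7 r=16: min(20,17)*9=153 best=238, r--
l=7 r=15: min(20,7)*8=56 best=238, r--
l=7 r=14: min(20,11)*7=77 best=238, r--
l=7 r=13: min(20,4)*6=24 best=238, r--
l=7 r=12: min(20,11)*5=55 best=238, r--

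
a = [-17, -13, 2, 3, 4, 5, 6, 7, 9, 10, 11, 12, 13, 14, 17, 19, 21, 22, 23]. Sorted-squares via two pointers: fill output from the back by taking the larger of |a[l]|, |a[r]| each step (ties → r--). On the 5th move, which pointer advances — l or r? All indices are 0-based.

r

l=0 r=18: |-17|<=|23| out[18]=529, r--
l=0 r=17: |-17|<=|22| out[17]=484, r--
l=0 r=16: |-17|<=|21| out[16]=441, r--
l=0 r=15: |-17|<=|19| out[15]=361, r--
l=0 r=14: |-17|<=|17| out[14]=289, r--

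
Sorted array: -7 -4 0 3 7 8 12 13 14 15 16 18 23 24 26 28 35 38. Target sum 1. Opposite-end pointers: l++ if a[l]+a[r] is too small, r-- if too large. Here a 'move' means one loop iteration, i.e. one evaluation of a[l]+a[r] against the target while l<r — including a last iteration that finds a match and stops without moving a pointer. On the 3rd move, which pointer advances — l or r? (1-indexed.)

r

l=1 r=18: -7+38=31 >1, r--
l=1 r=17: -7+35=28 >1, r--
l=1 r=16: -7+28=21 >1, r--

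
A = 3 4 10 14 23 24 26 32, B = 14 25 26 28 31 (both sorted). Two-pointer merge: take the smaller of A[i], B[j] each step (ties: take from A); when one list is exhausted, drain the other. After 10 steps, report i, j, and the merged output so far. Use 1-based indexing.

[i=1,j=1] A[i]=3<=B[j]=14 take 3 → i++
[i=2,j=1] A[i]=4<=B[j]=14 take 4 → i++
[i=3,j=1] A[i]=10<=B[j]=14 take 10 → i++
[i=4,j=1] A[i]=14<=B[j]=14 take 14 → i++
[i=5,j=1] A[i]=23>B[j]=14 take 14 → j++
[i=5,j=2] A[i]=23<=B[j]=25 take 23 → i++
[i=6,j=2] A[i]=24<=B[j]=25 take 24 → i++
[i=7,j=2] A[i]=26>B[j]=25 take 25 → j++
[i=7,j=3] A[i]=26<=B[j]=26 take 26 → i++
[i=8,j=3] A[i]=32>B[j]=26 take 26 → j++

i=8, j=4, merged so far=[3, 4, 10, 14, 14, 23, 24, 25, 26, 26]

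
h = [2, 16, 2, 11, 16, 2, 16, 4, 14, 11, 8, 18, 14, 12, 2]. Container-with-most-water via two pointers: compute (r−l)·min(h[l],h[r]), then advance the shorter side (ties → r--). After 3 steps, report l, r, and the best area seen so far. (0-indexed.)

[0,14] min(2,2)*14=28 best=28 * → r--
[0,13] min(2,12)*13=26 best=28 → l++
[1,13] min(16,12)*12=144 best=144 * → r--

l=1, r=12, best area=144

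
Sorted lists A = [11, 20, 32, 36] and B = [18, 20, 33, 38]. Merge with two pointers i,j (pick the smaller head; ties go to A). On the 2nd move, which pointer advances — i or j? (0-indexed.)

i=0 j=0: A[i]=11<=B[j]=18 take 11, i++
i=1 j=0: A[i]=20>B[j]=18 take 18, j++

j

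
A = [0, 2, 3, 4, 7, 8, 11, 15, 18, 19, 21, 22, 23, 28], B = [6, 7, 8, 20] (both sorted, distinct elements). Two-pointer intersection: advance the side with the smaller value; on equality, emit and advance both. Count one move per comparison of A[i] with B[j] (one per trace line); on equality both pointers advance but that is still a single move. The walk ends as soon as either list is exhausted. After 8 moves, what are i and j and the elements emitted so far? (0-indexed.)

[i=0,j=0] 0<6 → i++
[i=1,j=0] 2<6 → i++
[i=2,j=0] 3<6 → i++
[i=3,j=0] 4<6 → i++
[i=4,j=0] 7>6 → j++
[i=4,j=1] 7==7 emit → i++,j++
[i=5,j=2] 8==8 emit → i++,j++
[i=6,j=3] 11<20 → i++

i=7, j=3, emitted=[7, 8]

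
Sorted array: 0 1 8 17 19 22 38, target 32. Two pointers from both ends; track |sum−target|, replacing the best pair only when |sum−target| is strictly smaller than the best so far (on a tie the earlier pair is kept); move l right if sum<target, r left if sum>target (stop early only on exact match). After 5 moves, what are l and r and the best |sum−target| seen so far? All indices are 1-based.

l=1 r=7: 0+38=38 d=6 *, r--
l=1 r=6: 0+22=22 d=10, l++
l=2 r=6: 1+22=23 d=9, l++
l=3 r=6: 8+22=30 d=2 *, l++
l=4 r=6: 17+22=39 d=7, r--

l=4, r=5, best |Δ|=2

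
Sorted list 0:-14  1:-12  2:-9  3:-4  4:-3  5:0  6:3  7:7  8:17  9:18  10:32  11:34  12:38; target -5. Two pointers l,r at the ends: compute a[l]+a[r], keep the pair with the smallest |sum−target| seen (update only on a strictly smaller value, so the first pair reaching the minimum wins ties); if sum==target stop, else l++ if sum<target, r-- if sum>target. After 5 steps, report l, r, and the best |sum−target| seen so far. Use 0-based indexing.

l=0, r=7, best |Δ|=8

[0,12] -14+38=24 d=29 * → r--
[0,11] -14+34=20 d=25 * → r--
[0,10] -14+32=18 d=23 * → r--
[0,9] -14+18=4 d=9 * → r--
[0,8] -14+17=3 d=8 * → r--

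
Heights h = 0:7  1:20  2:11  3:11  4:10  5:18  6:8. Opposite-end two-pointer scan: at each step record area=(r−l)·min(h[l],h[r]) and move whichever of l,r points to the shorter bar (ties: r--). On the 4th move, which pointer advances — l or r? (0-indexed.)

r

[0,6] min(7,8)*6=42 best=42 * → l++
[1,6] min(20,8)*5=40 best=42 → r--
[1,5] min(20,18)*4=72 best=72 * → r--
[1,4] min(20,10)*3=30 best=72 → r--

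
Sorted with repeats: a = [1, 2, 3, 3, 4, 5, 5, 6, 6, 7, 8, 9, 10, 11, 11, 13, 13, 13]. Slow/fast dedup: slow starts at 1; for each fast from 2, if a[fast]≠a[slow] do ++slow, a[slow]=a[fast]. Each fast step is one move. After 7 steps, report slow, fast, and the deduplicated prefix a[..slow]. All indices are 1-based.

(s=1,f=2) a[fast]=2≠a[slow]=1 write a[2]=2 → slow++,fast++
(s=2,f=3) a[fast]=3≠a[slow]=2 write a[3]=3 → slow++,fast++
(s=3,f=4) a[fast]=3=a[slow] dup → fast++
(s=3,f=5) a[fast]=4≠a[slow]=3 write a[4]=4 → slow++,fast++
(s=4,f=6) a[fast]=5≠a[slow]=4 write a[5]=5 → slow++,fast++
(s=5,f=7) a[fast]=5=a[slow] dup → fast++
(s=5,f=8) a[fast]=6≠a[slow]=5 write a[6]=6 → slow++,fast++

slow=6, fast=9, prefix=[1, 2, 3, 4, 5, 6]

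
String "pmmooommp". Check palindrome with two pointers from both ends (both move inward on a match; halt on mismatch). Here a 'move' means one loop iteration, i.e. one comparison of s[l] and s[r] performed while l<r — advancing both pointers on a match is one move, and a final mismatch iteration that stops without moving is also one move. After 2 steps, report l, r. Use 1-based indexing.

l=1 r=9: 'p'=='p', l++,r--
l=2 r=8: 'm'=='m', l++,r--

l=3, r=7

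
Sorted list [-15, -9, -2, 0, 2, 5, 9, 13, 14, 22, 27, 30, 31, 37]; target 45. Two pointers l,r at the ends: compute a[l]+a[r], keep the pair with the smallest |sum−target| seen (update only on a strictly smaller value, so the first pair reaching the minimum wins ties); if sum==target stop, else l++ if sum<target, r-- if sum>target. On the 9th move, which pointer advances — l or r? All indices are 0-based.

[0,13] -15+37=22 d=23 * → l++
[1,13] -9+37=28 d=17 * → l++
[2,13] -2+37=35 d=10 * → l++
[3,13] 0+37=37 d=8 * → l++
[4,13] 2+37=39 d=6 * → l++
[5,13] 5+37=42 d=3 * → l++
[6,13] 9+37=46 d=1 * → r--
[6,12] 9+31=40 d=5 → l++
[7,12] 13+31=44 d=1 → l++

l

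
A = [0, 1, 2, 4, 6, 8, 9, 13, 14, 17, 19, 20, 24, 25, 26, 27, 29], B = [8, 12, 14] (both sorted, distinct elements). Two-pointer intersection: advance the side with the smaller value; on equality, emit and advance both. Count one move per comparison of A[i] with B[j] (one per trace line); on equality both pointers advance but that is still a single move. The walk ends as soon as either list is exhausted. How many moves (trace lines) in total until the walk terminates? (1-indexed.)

[i=1,j=1] 0<8 → i++
[i=2,j=1] 1<8 → i++
[i=3,j=1] 2<8 → i++
[i=4,j=1] 4<8 → i++
[i=5,j=1] 6<8 → i++
[i=6,j=1] 8==8 emit → i++,j++
[i=7,j=2] 9<12 → i++
[i=8,j=2] 13>12 → j++
[i=8,j=3] 13<14 → i++
[i=9,j=3] 14==14 emit → i++,j++

10 moves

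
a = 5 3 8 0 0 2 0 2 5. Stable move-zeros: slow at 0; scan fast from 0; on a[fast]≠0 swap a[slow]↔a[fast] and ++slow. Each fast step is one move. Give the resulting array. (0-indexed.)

slow=0 fast=0: a[fast]=5≠0 swap→a[0]=5, slow++,fast++
slow=1 fast=1: a[fast]=3≠0 swap→a[1]=3, slow++,fast++
slow=2 fast=2: a[fast]=8≠0 swap→a[2]=8, slow++,fast++
slow=3 fast=3: a[fast]=0, fast++
slow=3 fast=4: a[fast]=0, fast++
slow=3 fast=5: a[fast]=2≠0 swap→a[3]=2, slow++,fast++
slow=4 fast=6: a[fast]=0, fast++
slow=4 fast=7: a[fast]=2≠0 swap→a[4]=2, slow++,fast++
slow=5 fast=8: a[fast]=5≠0 swap→a[5]=5, slow++,fast++

[5, 3, 8, 2, 2, 5, 0, 0, 0]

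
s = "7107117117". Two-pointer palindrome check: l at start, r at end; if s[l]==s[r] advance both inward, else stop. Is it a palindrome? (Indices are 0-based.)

not a palindrome (mismatch at 2,7)

l=0 r=9: '7'=='7', l++,r--
l=1 r=8: '1'=='1', l++,r--
l=2 r=7: '0'!='1', stop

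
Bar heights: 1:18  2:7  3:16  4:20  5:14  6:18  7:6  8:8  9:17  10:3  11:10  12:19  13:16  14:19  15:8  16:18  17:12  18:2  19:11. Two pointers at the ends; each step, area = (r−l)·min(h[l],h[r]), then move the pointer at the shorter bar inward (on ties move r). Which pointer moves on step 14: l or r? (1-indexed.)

r

[1,19] min(18,11)*18=198 best=198 * → r--
[1,18] min(18,2)*17=34 best=198 → r--
[1,17] min(18,12)*16=192 best=198 → r--
[1,16] min(18,18)*15=270 best=270 * → r--
[1,15] min(18,8)*14=112 best=270 → r--
[1,14] min(18,19)*13=234 best=270 → l++
[2,14] min(7,19)*12=84 best=270 → l++
[3,14] min(16,19)*11=176 best=270 → l++
[4,14] min(20,19)*10=190 best=270 → r--
[4,13] min(20,16)*9=144 best=270 → r--
[4,12] min(20,19)*8=152 best=270 → r--
[4,11] min(20,10)*7=70 best=270 → r--
[4,10] min(20,3)*6=18 best=270 → r--
[4,9] min(20,17)*5=85 best=270 → r--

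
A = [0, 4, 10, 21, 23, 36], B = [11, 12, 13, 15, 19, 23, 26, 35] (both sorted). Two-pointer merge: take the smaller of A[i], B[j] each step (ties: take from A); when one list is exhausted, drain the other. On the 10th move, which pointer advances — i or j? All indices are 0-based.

i

i=0 j=0: A[i]=0<=B[j]=11 take 0, i++
i=1 j=0: A[i]=4<=B[j]=11 take 4, i++
i=2 j=0: A[i]=10<=B[j]=11 take 10, i++
i=3 j=0: A[i]=21>B[j]=11 take 11, j++
i=3 j=1: A[i]=21>B[j]=12 take 12, j++
i=3 j=2: A[i]=21>B[j]=13 take 13, j++
i=3 j=3: A[i]=21>B[j]=15 take 15, j++
i=3 j=4: A[i]=21>B[j]=19 take 19, j++
i=3 j=5: A[i]=21<=B[j]=23 take 21, i++
i=4 j=5: A[i]=23<=B[j]=23 take 23, i++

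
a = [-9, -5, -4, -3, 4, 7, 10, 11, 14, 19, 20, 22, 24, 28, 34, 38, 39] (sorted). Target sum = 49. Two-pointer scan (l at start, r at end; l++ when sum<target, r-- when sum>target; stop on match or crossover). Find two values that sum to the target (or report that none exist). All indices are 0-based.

[0,16] -9+39=30 <49 → l++
[1,16] -5+39=34 <49 → l++
[2,16] -4+39=35 <49 → l++
[3,16] -3+39=36 <49 → l++
[4,16] 4+39=43 <49 → l++
[5,16] 7+39=46 <49 → l++
[6,16] 10+39=49 → found

(10, 39)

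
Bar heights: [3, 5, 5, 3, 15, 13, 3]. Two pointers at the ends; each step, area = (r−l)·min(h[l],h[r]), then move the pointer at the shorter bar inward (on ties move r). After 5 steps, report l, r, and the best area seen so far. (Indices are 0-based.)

l=4, r=5, best area=20

l=0 r=6: min(3,3)*6=18 best=18 *, r--
l=0 r=5: min(3,13)*5=15 best=18, l++
l=1 r=5: min(5,13)*4=20 best=20 *, l++
l=2 r=5: min(5,13)*3=15 best=20, l++
l=3 r=5: min(3,13)*2=6 best=20, l++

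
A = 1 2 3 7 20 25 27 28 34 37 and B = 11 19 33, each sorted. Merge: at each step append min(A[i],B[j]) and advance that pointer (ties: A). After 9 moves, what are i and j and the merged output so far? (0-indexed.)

i=7, j=2, merged so far=[1, 2, 3, 7, 11, 19, 20, 25, 27]

i=0 j=0: A[i]=1<=B[j]=11 take 1, i++
i=1 j=0: A[i]=2<=B[j]=11 take 2, i++
i=2 j=0: A[i]=3<=B[j]=11 take 3, i++
i=3 j=0: A[i]=7<=B[j]=11 take 7, i++
i=4 j=0: A[i]=20>B[j]=11 take 11, j++
i=4 j=1: A[i]=20>B[j]=19 take 19, j++
i=4 j=2: A[i]=20<=B[j]=33 take 20, i++
i=5 j=2: A[i]=25<=B[j]=33 take 25, i++
i=6 j=2: A[i]=27<=B[j]=33 take 27, i++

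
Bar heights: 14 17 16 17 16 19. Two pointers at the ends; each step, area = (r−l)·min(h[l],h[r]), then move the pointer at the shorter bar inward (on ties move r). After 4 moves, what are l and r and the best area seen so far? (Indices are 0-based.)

l=0 r=5: min(14,19)*5=70 best=70 *, l++
l=1 r=5: min(17,19)*4=68 best=70, l++
l=2 r=5: min(16,19)*3=48 best=70, l++
l=3 r=5: min(17,19)*2=34 best=70, l++

l=4, r=5, best area=70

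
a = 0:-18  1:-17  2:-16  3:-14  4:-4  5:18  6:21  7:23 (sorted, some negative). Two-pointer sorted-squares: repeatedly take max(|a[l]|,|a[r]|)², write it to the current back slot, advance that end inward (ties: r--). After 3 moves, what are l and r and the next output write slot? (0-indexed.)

l=0 r=7: |-18|<=|23| out[7]=529, r--
l=0 r=6: |-18|<=|21| out[6]=441, r--
l=0 r=5: |-18|<=|18| out[5]=324, r--

l=0, r=4, next write slot=4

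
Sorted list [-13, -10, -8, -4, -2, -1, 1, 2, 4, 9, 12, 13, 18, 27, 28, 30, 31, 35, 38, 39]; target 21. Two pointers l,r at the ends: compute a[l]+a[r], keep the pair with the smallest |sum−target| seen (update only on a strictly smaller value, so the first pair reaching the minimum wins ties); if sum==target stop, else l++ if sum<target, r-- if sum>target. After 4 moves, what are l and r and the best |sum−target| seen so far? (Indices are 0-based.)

l=1, r=16, best |Δ|=1

l=0 r=19: -13+39=26 d=5 *, r--
l=0 r=18: -13+38=25 d=4 *, r--
l=0 r=17: -13+35=22 d=1 *, r--
l=0 r=16: -13+31=18 d=3, l++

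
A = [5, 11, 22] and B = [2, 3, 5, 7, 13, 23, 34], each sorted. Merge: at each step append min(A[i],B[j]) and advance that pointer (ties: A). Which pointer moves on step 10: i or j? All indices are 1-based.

j

i=1 j=1: A[i]=5>B[j]=2 take 2, j++
i=1 j=2: A[i]=5>B[j]=3 take 3, j++
i=1 j=3: A[i]=5<=B[j]=5 take 5, i++
i=2 j=3: A[i]=11>B[j]=5 take 5, j++
i=2 j=4: A[i]=11>B[j]=7 take 7, j++
i=2 j=5: A[i]=11<=B[j]=13 take 11, i++
i=3 j=5: A[i]=22>B[j]=13 take 13, j++
i=3 j=6: A[i]=22<=B[j]=23 take 22, i++
i=4 j=6: A done, take B[j]=23, j++
i=4 j=7: A done, take B[j]=34, j++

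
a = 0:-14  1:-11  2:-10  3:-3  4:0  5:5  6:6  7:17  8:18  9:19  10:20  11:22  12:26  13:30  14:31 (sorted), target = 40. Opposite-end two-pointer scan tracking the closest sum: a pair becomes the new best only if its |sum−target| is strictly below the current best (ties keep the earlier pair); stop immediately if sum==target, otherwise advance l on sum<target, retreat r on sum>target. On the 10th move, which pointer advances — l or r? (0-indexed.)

r

l=0 r=14: -14+31=17 d=23 *, l++
l=1 r=14: -11+31=20 d=20 *, l++
l=2 r=14: -10+31=21 d=19 *, l++
l=3 r=14: -3+31=28 d=12 *, l++
l=4 r=14: 0+31=31 d=9 *, l++
l=5 r=14: 5+31=36 d=4 *, l++
l=6 r=14: 6+31=37 d=3 *, l++
l=7 r=14: 17+31=48 d=8, r--
l=7 r=13: 17+30=47 d=7, r--
l=7 r=12: 17+26=43 d=3, r--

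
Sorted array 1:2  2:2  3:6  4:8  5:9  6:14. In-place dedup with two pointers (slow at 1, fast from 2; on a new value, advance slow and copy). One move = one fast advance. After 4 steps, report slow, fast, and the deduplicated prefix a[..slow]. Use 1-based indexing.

slow=4, fast=6, prefix=[2, 6, 8, 9]

(s=1,f=2) a[fast]=2=a[slow] dup → fast++
(s=1,f=3) a[fast]=6≠a[slow]=2 write a[2]=6 → slow++,fast++
(s=2,f=4) a[fast]=8≠a[slow]=6 write a[3]=8 → slow++,fast++
(s=3,f=5) a[fast]=9≠a[slow]=8 write a[4]=9 → slow++,fast++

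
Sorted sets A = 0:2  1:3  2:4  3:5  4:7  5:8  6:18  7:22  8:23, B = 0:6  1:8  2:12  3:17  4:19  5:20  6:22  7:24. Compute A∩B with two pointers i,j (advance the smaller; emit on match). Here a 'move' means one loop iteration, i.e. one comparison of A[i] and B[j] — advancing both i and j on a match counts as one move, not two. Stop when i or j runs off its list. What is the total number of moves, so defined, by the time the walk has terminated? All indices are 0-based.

14 moves

i=0 j=0: 2<6, i++
i=1 j=0: 3<6, i++
i=2 j=0: 4<6, i++
i=3 j=0: 5<6, i++
i=4 j=0: 7>6, j++
i=4 j=1: 7<8, i++
i=5 j=1: 8==8 emit, i++,j++
i=6 j=2: 18>12, j++
i=6 j=3: 18>17, j++
i=6 j=4: 18<19, i++
i=7 j=4: 22>19, j++
i=7 j=5: 22>20, j++
i=7 j=6: 22==22 emit, i++,j++
i=8 j=7: 23<24, i++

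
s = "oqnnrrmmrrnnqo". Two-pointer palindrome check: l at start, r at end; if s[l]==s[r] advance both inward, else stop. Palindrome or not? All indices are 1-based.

l=1 r=14: 'o'=='o', l++,r--
l=2 r=13: 'q'=='q', l++,r--
l=3 r=12: 'n'=='n', l++,r--
l=4 r=11: 'n'=='n', l++,r--
l=5 r=10: 'r'=='r', l++,r--
l=6 r=9: 'r'=='r', l++,r--
l=7 r=8: 'm'=='m', l++,r--

palindrome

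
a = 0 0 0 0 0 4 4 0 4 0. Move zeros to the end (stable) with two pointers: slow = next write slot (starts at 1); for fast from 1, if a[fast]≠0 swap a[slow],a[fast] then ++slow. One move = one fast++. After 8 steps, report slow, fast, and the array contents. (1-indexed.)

slow=3, fast=9, a=[4, 4, 0, 0, 0, 0, 0, 0, 4, 0]

slow=1 fast=1: a[fast]=0, fast++
slow=1 fast=2: a[fast]=0, fast++
slow=1 fast=3: a[fast]=0, fast++
slow=1 fast=4: a[fast]=0, fast++
slow=1 fast=5: a[fast]=0, fast++
slow=1 fast=6: a[fast]=4≠0 swap→a[1]=4, slow++,fast++
slow=2 fast=7: a[fast]=4≠0 swap→a[2]=4, slow++,fast++
slow=3 fast=8: a[fast]=0, fast++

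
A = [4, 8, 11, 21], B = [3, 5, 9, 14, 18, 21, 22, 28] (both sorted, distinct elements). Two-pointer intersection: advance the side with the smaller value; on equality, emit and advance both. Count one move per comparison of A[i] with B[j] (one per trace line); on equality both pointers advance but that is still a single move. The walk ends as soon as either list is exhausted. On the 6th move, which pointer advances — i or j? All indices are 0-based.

i

i=0 j=0: 4>3, j++
i=0 j=1: 4<5, i++
i=1 j=1: 8>5, j++
i=1 j=2: 8<9, i++
i=2 j=2: 11>9, j++
i=2 j=3: 11<14, i++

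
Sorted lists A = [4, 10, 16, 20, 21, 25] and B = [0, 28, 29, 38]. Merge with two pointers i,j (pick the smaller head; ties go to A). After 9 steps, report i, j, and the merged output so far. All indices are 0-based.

i=6, j=3, merged so far=[0, 4, 10, 16, 20, 21, 25, 28, 29]

[i=0,j=0] A[i]=4>B[j]=0 take 0 → j++
[i=0,j=1] A[i]=4<=B[j]=28 take 4 → i++
[i=1,j=1] A[i]=10<=B[j]=28 take 10 → i++
[i=2,j=1] A[i]=16<=B[j]=28 take 16 → i++
[i=3,j=1] A[i]=20<=B[j]=28 take 20 → i++
[i=4,j=1] A[i]=21<=B[j]=28 take 21 → i++
[i=5,j=1] A[i]=25<=B[j]=28 take 25 → i++
[i=6,j=1] A done, take B[j]=28 → j++
[i=6,j=2] A done, take B[j]=29 → j++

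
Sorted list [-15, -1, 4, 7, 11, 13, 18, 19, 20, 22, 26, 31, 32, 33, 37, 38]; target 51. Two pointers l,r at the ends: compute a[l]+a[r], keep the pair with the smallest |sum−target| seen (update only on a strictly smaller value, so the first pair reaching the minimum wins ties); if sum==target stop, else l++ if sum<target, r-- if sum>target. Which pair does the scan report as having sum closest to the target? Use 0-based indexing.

pair (13, 38) with sum 51 (|Δ|=0)

l=0 r=15: -15+38=23 d=28 *, l++
l=1 r=15: -1+38=37 d=14 *, l++
l=2 r=15: 4+38=42 d=9 *, l++
l=3 r=15: 7+38=45 d=6 *, l++
l=4 r=15: 11+38=49 d=2 *, l++
l=5 r=15: 13+38=51 d=0 *, stop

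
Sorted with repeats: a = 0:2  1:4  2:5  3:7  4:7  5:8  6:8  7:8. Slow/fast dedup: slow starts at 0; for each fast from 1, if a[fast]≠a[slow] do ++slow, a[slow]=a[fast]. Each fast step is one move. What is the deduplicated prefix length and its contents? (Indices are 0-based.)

slow=0 fast=1: a[fast]=4≠a[slow]=2 write a[1]=4, slow++,fast++
slow=1 fast=2: a[fast]=5≠a[slow]=4 write a[2]=5, slow++,fast++
slow=2 fast=3: a[fast]=7≠a[slow]=5 write a[3]=7, slow++,fast++
slow=3 fast=4: a[fast]=7=a[slow] dup, fast++
slow=3 fast=5: a[fast]=8≠a[slow]=7 write a[4]=8, slow++,fast++
slow=4 fast=6: a[fast]=8=a[slow] dup, fast++
slow=4 fast=7: a[fast]=8=a[slow] dup, fast++

length 5; prefix = [2, 4, 5, 7, 8]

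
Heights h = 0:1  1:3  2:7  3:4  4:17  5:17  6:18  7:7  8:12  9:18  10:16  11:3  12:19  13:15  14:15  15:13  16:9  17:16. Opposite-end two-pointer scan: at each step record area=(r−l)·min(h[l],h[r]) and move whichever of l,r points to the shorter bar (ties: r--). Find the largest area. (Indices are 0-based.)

max area = 208

[0,17] min(1,16)*17=17 best=17 * → l++
[1,17] min(3,16)*16=48 best=48 * → l++
[2,17] min(7,16)*15=105 best=105 * → l++
[3,17] min(4,16)*14=56 best=105 → l++
[4,17] min(17,16)*13=208 best=208 * → r--
[4,16] min(17,9)*12=108 best=208 → r--
[4,15] min(17,13)*11=143 best=208 → r--
[4,14] min(17,15)*10=150 best=208 → r--
[4,13] min(17,15)*9=135 best=208 → r--
[4,12] min(17,19)*8=136 best=208 → l++
[5,12] min(17,19)*7=119 best=208 → l++
[6,12] min(18,19)*6=108 best=208 → l++
[7,12] min(7,19)*5=35 best=208 → l++
[8,12] min(12,19)*4=48 best=208 → l++
[9,12] min(18,19)*3=54 best=208 → l++
[10,12] min(16,19)*2=32 best=208 → l++
[11,12] min(3,19)*1=3 best=208 → l++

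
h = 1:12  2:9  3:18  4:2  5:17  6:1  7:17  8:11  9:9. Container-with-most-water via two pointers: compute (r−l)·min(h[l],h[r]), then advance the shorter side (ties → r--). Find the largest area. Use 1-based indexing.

max area = 77

[1,9] min(12,9)*8=72 best=72 * → r--
[1,8] min(12,11)*7=77 best=77 * → r--
[1,7] min(12,17)*6=72 best=77 → l++
[2,7] min(9,17)*5=45 best=77 → l++
[3,7] min(18,17)*4=68 best=77 → r--
[3,6] min(18,1)*3=3 best=77 → r--
[3,5] min(18,17)*2=34 best=77 → r--
[3,4] min(18,2)*1=2 best=77 → r--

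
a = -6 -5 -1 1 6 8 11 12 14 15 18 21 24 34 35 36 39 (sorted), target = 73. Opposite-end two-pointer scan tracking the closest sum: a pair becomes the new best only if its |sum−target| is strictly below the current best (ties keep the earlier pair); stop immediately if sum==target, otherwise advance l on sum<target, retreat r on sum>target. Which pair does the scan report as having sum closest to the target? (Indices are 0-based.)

pair (34, 39) with sum 73 (|Δ|=0)

l=0 r=16: -6+39=33 d=40 *, l++
l=1 r=16: -5+39=34 d=39 *, l++
l=2 r=16: -1+39=38 d=35 *, l++
l=3 r=16: 1+39=40 d=33 *, l++
l=4 r=16: 6+39=45 d=28 *, l++
l=5 r=16: 8+39=47 d=26 *, l++
l=6 r=16: 11+39=50 d=23 *, l++
l=7 r=16: 12+39=51 d=22 *, l++
l=8 r=16: 14+39=53 d=20 *, l++
l=9 r=16: 15+39=54 d=19 *, l++
l=10 r=16: 18+39=57 d=16 *, l++
l=11 r=16: 21+39=60 d=13 *, l++
l=12 r=16: 24+39=63 d=10 *, l++
l=13 r=16: 34+39=73 d=0 *, stop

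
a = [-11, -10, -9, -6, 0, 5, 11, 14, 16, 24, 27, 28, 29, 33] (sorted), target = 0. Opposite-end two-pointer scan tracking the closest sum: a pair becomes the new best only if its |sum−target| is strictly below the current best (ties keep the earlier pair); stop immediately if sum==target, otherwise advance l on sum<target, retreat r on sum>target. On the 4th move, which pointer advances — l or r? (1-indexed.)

r

[1,14] -11+33=22 d=22 * → r--
[1,13] -11+29=18 d=18 * → r--
[1,12] -11+28=17 d=17 * → r--
[1,11] -11+27=16 d=16 * → r--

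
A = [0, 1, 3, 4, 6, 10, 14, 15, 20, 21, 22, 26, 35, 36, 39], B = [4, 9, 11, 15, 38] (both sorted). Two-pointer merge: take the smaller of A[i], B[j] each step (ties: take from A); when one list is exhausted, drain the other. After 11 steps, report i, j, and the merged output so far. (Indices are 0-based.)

i=8, j=3, merged so far=[0, 1, 3, 4, 4, 6, 9, 10, 11, 14, 15]

i=0 j=0: A[i]=0<=B[j]=4 take 0, i++
i=1 j=0: A[i]=1<=B[j]=4 take 1, i++
i=2 j=0: A[i]=3<=B[j]=4 take 3, i++
i=3 j=0: A[i]=4<=B[j]=4 take 4, i++
i=4 j=0: A[i]=6>B[j]=4 take 4, j++
i=4 j=1: A[i]=6<=B[j]=9 take 6, i++
i=5 j=1: A[i]=10>B[j]=9 take 9, j++
i=5 j=2: A[i]=10<=B[j]=11 take 10, i++
i=6 j=2: A[i]=14>B[j]=11 take 11, j++
i=6 j=3: A[i]=14<=B[j]=15 take 14, i++
i=7 j=3: A[i]=15<=B[j]=15 take 15, i++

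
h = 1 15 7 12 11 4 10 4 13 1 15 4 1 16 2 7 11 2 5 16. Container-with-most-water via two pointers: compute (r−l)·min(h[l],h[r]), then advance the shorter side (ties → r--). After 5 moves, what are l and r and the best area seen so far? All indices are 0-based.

l=5, r=19, best area=270

l=0 r=19: min(1,16)*19=19 best=19 *, l++
l=1 r=19: min(15,16)*18=270 best=270 *, l++
l=2 r=19: min(7,16)*17=119 best=270, l++
l=3 r=19: min(12,16)*16=192 best=270, l++
l=4 r=19: min(11,16)*15=165 best=270, l++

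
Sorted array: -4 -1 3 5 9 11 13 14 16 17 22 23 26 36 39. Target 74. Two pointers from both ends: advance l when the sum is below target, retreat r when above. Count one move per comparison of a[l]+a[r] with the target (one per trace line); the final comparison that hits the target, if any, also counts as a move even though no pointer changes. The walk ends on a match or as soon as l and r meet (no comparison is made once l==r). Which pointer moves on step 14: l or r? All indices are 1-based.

l=1 r=15: -4+39=35 <74, l++
l=2 r=15: -1+39=38 <74, l++
l=3 r=15: 3+39=42 <74, l++
l=4 r=15: 5+39=44 <74, l++
l=5 r=15: 9+39=48 <74, l++
l=6 r=15: 11+39=50 <74, l++
l=7 r=15: 13+39=52 <74, l++
l=8 r=15: 14+39=53 <74, l++
l=9 r=15: 16+39=55 <74, l++
l=10 r=15: 17+39=56 <74, l++
l=11 r=15: 22+39=61 <74, l++
l=12 r=15: 23+39=62 <74, l++
l=13 r=15: 26+39=65 <74, l++
l=14 r=15: 36+39=75 >74, r--

r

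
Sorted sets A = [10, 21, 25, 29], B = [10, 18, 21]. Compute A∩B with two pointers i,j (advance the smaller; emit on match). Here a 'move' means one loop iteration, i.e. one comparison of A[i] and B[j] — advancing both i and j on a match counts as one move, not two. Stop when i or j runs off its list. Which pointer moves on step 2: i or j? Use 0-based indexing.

j

i=0 j=0: 10==10 emit, i++,j++
i=1 j=1: 21>18, j++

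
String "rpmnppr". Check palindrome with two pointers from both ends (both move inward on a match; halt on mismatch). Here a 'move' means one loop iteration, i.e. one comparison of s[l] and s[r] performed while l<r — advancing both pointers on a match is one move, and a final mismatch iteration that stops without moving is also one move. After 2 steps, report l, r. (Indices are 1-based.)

l=3, r=5

[1,7] 'r'=='r' → l++,r--
[2,6] 'p'=='p' → l++,r--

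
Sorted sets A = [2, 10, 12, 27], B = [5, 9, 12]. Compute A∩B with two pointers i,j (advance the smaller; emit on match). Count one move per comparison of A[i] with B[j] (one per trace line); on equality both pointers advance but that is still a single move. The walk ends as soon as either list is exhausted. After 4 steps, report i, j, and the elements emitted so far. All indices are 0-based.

i=2, j=2, emitted=[]

i=0 j=0: 2<5, i++
i=1 j=0: 10>5, j++
i=1 j=1: 10>9, j++
i=1 j=2: 10<12, i++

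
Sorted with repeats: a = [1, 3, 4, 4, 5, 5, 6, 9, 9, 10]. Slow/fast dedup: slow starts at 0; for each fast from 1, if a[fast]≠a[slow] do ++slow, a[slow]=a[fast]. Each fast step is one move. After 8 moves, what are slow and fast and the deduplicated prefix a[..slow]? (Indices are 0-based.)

(s=0,f=1) a[fast]=3≠a[slow]=1 write a[1]=3 → slow++,fast++
(s=1,f=2) a[fast]=4≠a[slow]=3 write a[2]=4 → slow++,fast++
(s=2,f=3) a[fast]=4=a[slow] dup → fast++
(s=2,f=4) a[fast]=5≠a[slow]=4 write a[3]=5 → slow++,fast++
(s=3,f=5) a[fast]=5=a[slow] dup → fast++
(s=3,f=6) a[fast]=6≠a[slow]=5 write a[4]=6 → slow++,fast++
(s=4,f=7) a[fast]=9≠a[slow]=6 write a[5]=9 → slow++,fast++
(s=5,f=8) a[fast]=9=a[slow] dup → fast++

slow=5, fast=9, prefix=[1, 3, 4, 5, 6, 9]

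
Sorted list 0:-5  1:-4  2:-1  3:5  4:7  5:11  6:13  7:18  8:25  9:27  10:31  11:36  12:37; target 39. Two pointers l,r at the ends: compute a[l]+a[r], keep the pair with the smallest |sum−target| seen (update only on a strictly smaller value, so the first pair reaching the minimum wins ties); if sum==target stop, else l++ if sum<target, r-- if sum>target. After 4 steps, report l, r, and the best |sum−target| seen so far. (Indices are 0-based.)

[0,12] -5+37=32 d=7 * → l++
[1,12] -4+37=33 d=6 * → l++
[2,12] -1+37=36 d=3 * → l++
[3,12] 5+37=42 d=3 → r--

l=3, r=11, best |Δ|=3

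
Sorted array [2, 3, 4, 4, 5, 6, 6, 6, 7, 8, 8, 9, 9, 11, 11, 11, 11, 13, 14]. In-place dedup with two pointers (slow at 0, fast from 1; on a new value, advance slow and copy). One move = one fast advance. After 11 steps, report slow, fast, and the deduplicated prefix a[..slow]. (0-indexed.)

slow=7, fast=12, prefix=[2, 3, 4, 5, 6, 7, 8, 9]

(s=0,f=1) a[fast]=3≠a[slow]=2 write a[1]=3 → slow++,fast++
(s=1,f=2) a[fast]=4≠a[slow]=3 write a[2]=4 → slow++,fast++
(s=2,f=3) a[fast]=4=a[slow] dup → fast++
(s=2,f=4) a[fast]=5≠a[slow]=4 write a[3]=5 → slow++,fast++
(s=3,f=5) a[fast]=6≠a[slow]=5 write a[4]=6 → slow++,fast++
(s=4,f=6) a[fast]=6=a[slow] dup → fast++
(s=4,f=7) a[fast]=6=a[slow] dup → fast++
(s=4,f=8) a[fast]=7≠a[slow]=6 write a[5]=7 → slow++,fast++
(s=5,f=9) a[fast]=8≠a[slow]=7 write a[6]=8 → slow++,fast++
(s=6,f=10) a[fast]=8=a[slow] dup → fast++
(s=6,f=11) a[fast]=9≠a[slow]=8 write a[7]=9 → slow++,fast++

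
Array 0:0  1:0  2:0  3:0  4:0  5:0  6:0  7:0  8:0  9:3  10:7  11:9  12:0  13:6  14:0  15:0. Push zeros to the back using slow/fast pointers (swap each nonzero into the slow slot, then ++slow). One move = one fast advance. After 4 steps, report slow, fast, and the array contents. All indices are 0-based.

slow=0, fast=4, a=[0, 0, 0, 0, 0, 0, 0, 0, 0, 3, 7, 9, 0, 6, 0, 0]

(s=0,f=0) a[fast]=0 → fast++
(s=0,f=1) a[fast]=0 → fast++
(s=0,f=2) a[fast]=0 → fast++
(s=0,f=3) a[fast]=0 → fast++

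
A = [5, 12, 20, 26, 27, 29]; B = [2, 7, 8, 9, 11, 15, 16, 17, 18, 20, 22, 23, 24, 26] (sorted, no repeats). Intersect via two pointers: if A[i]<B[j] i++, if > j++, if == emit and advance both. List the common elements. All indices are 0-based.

intersection = [20, 26]

[i=0,j=0] 5>2 → j++
[i=0,j=1] 5<7 → i++
[i=1,j=1] 12>7 → j++
[i=1,j=2] 12>8 → j++
[i=1,j=3] 12>9 → j++
[i=1,j=4] 12>11 → j++
[i=1,j=5] 12<15 → i++
[i=2,j=5] 20>15 → j++
[i=2,j=6] 20>16 → j++
[i=2,j=7] 20>17 → j++
[i=2,j=8] 20>18 → j++
[i=2,j=9] 20==20 emit → i++,j++
[i=3,j=10] 26>22 → j++
[i=3,j=11] 26>23 → j++
[i=3,j=12] 26>24 → j++
[i=3,j=13] 26==26 emit → i++,j++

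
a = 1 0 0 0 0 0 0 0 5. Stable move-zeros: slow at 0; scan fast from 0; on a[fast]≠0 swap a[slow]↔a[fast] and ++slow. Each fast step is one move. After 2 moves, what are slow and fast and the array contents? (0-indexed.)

slow=1, fast=2, a=[1, 0, 0, 0, 0, 0, 0, 0, 5]

(s=0,f=0) a[fast]=1≠0 swap→a[0]=1 → slow++,fast++
(s=1,f=1) a[fast]=0 → fast++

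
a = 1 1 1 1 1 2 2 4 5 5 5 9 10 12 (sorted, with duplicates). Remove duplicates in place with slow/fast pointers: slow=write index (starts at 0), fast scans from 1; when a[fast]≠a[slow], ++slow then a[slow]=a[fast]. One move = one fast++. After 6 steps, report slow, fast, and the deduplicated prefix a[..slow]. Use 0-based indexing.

(s=0,f=1) a[fast]=1=a[slow] dup → fast++
(s=0,f=2) a[fast]=1=a[slow] dup → fast++
(s=0,f=3) a[fast]=1=a[slow] dup → fast++
(s=0,f=4) a[fast]=1=a[slow] dup → fast++
(s=0,f=5) a[fast]=2≠a[slow]=1 write a[1]=2 → slow++,fast++
(s=1,f=6) a[fast]=2=a[slow] dup → fast++

slow=1, fast=7, prefix=[1, 2]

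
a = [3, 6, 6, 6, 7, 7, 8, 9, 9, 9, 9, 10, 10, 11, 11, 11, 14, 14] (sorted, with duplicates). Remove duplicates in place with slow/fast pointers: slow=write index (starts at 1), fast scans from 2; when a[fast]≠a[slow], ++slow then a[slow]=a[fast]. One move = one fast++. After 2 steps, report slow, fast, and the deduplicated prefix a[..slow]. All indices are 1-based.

slow=1 fast=2: a[fast]=6≠a[slow]=3 write a[2]=6, slow++,fast++
slow=2 fast=3: a[fast]=6=a[slow] dup, fast++

slow=2, fast=4, prefix=[3, 6]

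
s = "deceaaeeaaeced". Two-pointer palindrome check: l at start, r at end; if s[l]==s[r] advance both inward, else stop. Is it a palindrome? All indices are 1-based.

palindrome

[1,14] 'd'=='d' → l++,r--
[2,13] 'e'=='e' → l++,r--
[3,12] 'c'=='c' → l++,r--
[4,11] 'e'=='e' → l++,r--
[5,10] 'a'=='a' → l++,r--
[6,9] 'a'=='a' → l++,r--
[7,8] 'e'=='e' → l++,r--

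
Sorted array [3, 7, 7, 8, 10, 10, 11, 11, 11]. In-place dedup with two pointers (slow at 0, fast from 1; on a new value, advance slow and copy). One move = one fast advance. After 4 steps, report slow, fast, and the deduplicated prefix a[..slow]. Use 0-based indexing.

slow=3, fast=5, prefix=[3, 7, 8, 10]

(s=0,f=1) a[fast]=7≠a[slow]=3 write a[1]=7 → slow++,fast++
(s=1,f=2) a[fast]=7=a[slow] dup → fast++
(s=1,f=3) a[fast]=8≠a[slow]=7 write a[2]=8 → slow++,fast++
(s=2,f=4) a[fast]=10≠a[slow]=8 write a[3]=10 → slow++,fast++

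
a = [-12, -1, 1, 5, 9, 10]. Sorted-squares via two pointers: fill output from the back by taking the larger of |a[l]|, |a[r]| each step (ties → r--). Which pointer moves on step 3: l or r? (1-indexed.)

l=1 r=6: |-12|>|10| out[6]=144, l++
l=2 r=6: |-1|<=|10| out[5]=100, r--
l=2 r=5: |-1|<=|9| out[4]=81, r--

r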